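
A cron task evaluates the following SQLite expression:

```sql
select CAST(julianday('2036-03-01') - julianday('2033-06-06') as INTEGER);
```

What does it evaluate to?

999

24 days remain in June 2033 after the 6th (30 − 6).
Full months from July 2033 through February 2036 contribute their day counts.
Then 1 day into March 2036.
Total: 24 + 31 + 31 + 30 + 31 + 30 + 31 + 31 + 28 + 31 + 30 + 31 + 30 + 31 + 31 + 30 + 31 + 30 + 31 + 31 + 28 + 31 + 30 + 31 + 30 + 31 + 31 + 30 + 31 + 30 + 31 + 31 + 29 + 1 = 999.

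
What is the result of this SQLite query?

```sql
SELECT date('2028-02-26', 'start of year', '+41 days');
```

`start of year` rewinds 2028-02-26 to 2028-01-01.
Applying '+41 days' to 2028-01-01: counting 41 days forward gives 2028-02-11.

2028-02-11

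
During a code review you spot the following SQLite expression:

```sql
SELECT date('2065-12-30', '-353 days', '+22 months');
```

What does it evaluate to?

Applying '-353 days' to 2065-12-30: counting 353 days back gives 2065-01-11.
Adding +22 months to 2065-01-11 gives 2066-11-11.

2066-11-11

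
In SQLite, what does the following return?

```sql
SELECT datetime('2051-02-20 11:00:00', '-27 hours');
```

2051-02-19 08:00:00

-27 hours from 2051-02-20 11:00:00 is 2051-02-19 08:00:00 (crosses midnight).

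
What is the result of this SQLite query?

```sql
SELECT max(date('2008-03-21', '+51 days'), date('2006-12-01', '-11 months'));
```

date('2008-03-21', '+51 days') → 2008-05-11.
date('2006-12-01', '-11 months') → 2006-01-01.
Later of the two is 2008-05-11.

2008-05-11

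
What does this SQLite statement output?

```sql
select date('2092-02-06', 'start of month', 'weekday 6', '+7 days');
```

`start of month` rewinds 2092-02-06 to 2092-02-01.
`weekday 6` advances to the next Saturday; 2092-02-01 is a Friday, so it moves forward to 2092-02-02.
Advancing 7 more days within February lands on 2092-02-09.

2092-02-09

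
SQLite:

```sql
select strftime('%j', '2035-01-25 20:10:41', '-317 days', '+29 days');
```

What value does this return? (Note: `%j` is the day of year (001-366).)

102

First apply '-317 days', '+29 days': 2035-01-25 20:10:41 → 2034-04-12 20:10:41.
Day-of-year for 2034-04-12: days since 2034-01-01 inclusive = 102, zero-padded to 102.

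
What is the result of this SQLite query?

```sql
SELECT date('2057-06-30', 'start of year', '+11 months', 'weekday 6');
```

2057-12-01

`start of year` rewinds 2057-06-30 to 2057-01-01.
Adding +11 months to 2057-01-01 gives 2057-12-01.
`weekday 6` advances to the next Saturday; 2057-12-01 is already a Saturday, so it stays at 2057-12-01.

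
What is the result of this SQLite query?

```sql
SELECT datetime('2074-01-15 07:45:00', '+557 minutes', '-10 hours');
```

557 minutes = 9h 17m; +557 minutes from 2074-01-15 07:45:00 is 2074-01-15 17:02:00.
-10 hours from 2074-01-15 17:02:00 is 2074-01-15 07:02:00.

2074-01-15 07:02:00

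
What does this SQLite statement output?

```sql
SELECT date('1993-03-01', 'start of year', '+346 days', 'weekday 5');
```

1993-12-17

`start of year` rewinds 1993-03-01 to 1993-01-01.
Applying '+346 days' to 1993-01-01: counting 346 days forward gives 1993-12-13.
`weekday 5` advances to the next Friday; 1993-12-13 is a Monday, so it moves forward to 1993-12-17.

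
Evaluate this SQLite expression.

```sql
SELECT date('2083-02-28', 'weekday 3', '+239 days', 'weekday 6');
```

`weekday 3` advances to the next Wednesday; 2083-02-28 is a Sunday, so it moves forward to 2083-03-03.
Applying '+239 days' to 2083-03-03: counting 239 days forward gives 2083-10-28.
`weekday 6` advances to the next Saturday; 2083-10-28 is a Thursday, so it moves forward to 2083-10-30.

2083-10-30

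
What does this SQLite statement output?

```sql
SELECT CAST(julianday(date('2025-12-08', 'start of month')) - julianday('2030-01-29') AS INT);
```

`start of month` rewinds 2025-12-08 to 2025-12-01.
30 days remain in December 2025 after the 1st (31 − 1).
Full months from January 2026 through December 2029 contribute their day counts.
Then 29 days into January 2030.
Total: 30 + 31 + 28 + 31 + 30 + 31 + 30 + 31 + 31 + 30 + 31 + 30 + 31 + 31 + 28 + 31 + 30 + 31 + 30 + 31 + 31 + 30 + 31 + 30 + 31 + 31 + 29 + 31 + 30 + 31 + 30 + 31 + 31 + 30 + 31 + 30 + 31 + 31 + 28 + 31 + 30 + 31 + 30 + 31 + 31 + 30 + 31 + 30 + 31 + 29 = 1520.
The subtraction is earlier − later, so the result is −1520 → -1520.

-1520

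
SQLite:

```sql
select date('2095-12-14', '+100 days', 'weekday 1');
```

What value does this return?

2096-03-26

Applying '+100 days' to 2095-12-14: counting 100 days forward gives 2096-03-23.
`weekday 1` advances to the next Monday; 2096-03-23 is a Friday, so it moves forward to 2096-03-26.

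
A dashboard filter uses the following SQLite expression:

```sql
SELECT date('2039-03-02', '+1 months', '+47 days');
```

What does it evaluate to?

2039-05-19

Adding +1 month to 2039-03-02 gives 2039-04-02.
Applying '+47 days' to 2039-04-02: counting 47 days forward gives 2039-05-19.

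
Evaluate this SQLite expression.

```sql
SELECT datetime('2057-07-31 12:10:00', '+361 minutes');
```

361 minutes = 6h 1m; +361 minutes from 2057-07-31 12:10:00 is 2057-07-31 18:11:00.

2057-07-31 18:11:00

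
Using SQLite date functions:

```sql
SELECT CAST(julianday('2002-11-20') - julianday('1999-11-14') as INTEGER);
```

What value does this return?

1102

16 days remain in November 1999 after the 14th (30 − 14).
Full months from December 1999 through October 2002 contribute their day counts.
Then 20 days into November 2002.
Total: 16 + 31 + 31 + 29 + 31 + 30 + 31 + 30 + 31 + 31 + 30 + 31 + 30 + 31 + 31 + 28 + 31 + 30 + 31 + 30 + 31 + 31 + 30 + 31 + 30 + 31 + 31 + 28 + 31 + 30 + 31 + 30 + 31 + 31 + 30 + 31 + 20 = 1102.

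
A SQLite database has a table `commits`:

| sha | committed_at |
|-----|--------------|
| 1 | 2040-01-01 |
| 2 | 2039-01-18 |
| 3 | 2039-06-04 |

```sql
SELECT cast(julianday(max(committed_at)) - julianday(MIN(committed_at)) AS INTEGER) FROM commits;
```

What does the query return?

348

MIN = 2039-01-18, MAX = 2040-01-01.
13 days remain in January 2039 after the 18th (31 − 18).
Full months from February 2039 through December 2039 contribute their day counts.
Then 1 day into January 2040.
Total: 13 + 28 + 31 + 30 + 31 + 30 + 31 + 31 + 30 + 31 + 30 + 31 + 1 = 348.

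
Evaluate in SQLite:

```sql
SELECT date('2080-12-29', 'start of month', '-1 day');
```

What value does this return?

2080-11-30

`start of month` rewinds 2080-12-29 to 2080-12-01.
Going back 1 day from 2080-12-01 reaches 2080-11-30 (last day of November, 30 days).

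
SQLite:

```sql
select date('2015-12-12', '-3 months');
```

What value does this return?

2015-09-12

Adding -3 months to 2015-12-12 gives 2015-09-12.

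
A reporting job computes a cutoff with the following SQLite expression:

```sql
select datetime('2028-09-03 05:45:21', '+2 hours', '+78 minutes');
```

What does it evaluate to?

+2 hours from 2028-09-03 05:45:21 is 2028-09-03 07:45:21.
78 minutes = 1h 18m; +78 minutes from 2028-09-03 07:45:21 is 2028-09-03 09:03:21.

2028-09-03 09:03:21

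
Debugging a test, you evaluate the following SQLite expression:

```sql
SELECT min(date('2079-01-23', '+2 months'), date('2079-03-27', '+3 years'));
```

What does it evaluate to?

date('2079-01-23', '+2 months') → 2079-03-23.
date('2079-03-27', '+3 years') → 2082-03-27.
Earlier of the two is 2079-03-23.

2079-03-23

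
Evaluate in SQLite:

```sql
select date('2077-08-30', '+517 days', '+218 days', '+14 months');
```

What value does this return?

2080-11-04

Applying '+517 days' to 2077-08-30: counting 517 days forward gives 2079-01-29.
Applying '+218 days' to 2079-01-29: counting 218 days forward gives 2079-09-04.
Adding +14 months to 2079-09-04 gives 2080-11-04.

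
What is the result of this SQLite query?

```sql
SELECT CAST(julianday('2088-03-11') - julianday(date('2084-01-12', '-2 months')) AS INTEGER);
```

Adding -2 months to 2084-01-12 gives 2083-11-12.
18 days remain in November 2083 after the 12th (30 − 12).
Full months from December 2083 through February 2088 contribute their day counts.
Then 11 days into March 2088.
Total: 18 + 31 + 31 + 29 + 31 + 30 + 31 + 30 + 31 + 31 + 30 + 31 + 30 + 31 + 31 + 28 + 31 + 30 + 31 + 30 + 31 + 31 + 30 + 31 + 30 + 31 + 31 + 28 + 31 + 30 + 31 + 30 + 31 + 31 + 30 + 31 + 30 + 31 + 31 + 28 + 31 + 30 + 31 + 30 + 31 + 31 + 30 + 31 + 30 + 31 + 31 + 29 + 11 = 1581.

1581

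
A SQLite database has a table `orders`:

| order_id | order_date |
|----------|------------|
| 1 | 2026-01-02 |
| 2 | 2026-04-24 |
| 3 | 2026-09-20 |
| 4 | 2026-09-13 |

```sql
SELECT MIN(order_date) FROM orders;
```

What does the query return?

2026-01-02

MIN over {2026-01-02, 2026-04-24, 2026-09-13, 2026-09-20}.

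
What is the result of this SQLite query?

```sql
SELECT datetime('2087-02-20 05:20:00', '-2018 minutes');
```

2087-02-18 19:42:00

2018 minutes = 33h 38m; -2018 minutes from 2087-02-20 05:20:00 is 2087-02-18 19:42:00 (crosses midnight).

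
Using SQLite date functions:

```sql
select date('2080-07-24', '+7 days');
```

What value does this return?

2080-07-31

Advancing 7 more days within July lands on 2080-07-31.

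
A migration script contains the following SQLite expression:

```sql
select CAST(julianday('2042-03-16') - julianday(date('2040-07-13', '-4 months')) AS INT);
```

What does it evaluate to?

733

Adding -4 months to 2040-07-13 gives 2040-03-13.
18 days remain in March 2040 after the 13th (31 − 13).
Full months from April 2040 through February 2042 contribute their day counts.
Then 16 days into March 2042.
Total: 18 + 30 + 31 + 30 + 31 + 31 + 30 + 31 + 30 + 31 + 31 + 28 + 31 + 30 + 31 + 30 + 31 + 31 + 30 + 31 + 30 + 31 + 31 + 28 + 16 = 733.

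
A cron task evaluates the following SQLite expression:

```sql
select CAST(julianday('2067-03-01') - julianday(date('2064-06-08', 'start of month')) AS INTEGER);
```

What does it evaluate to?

1003

`start of month` rewinds 2064-06-08 to 2064-06-01.
29 days remain in June 2064 after the 1st (30 − 1).
Full months from July 2064 through February 2067 contribute their day counts.
Then 1 day into March 2067.
Total: 29 + 31 + 31 + 30 + 31 + 30 + 31 + 31 + 28 + 31 + 30 + 31 + 30 + 31 + 31 + 30 + 31 + 30 + 31 + 31 + 28 + 31 + 30 + 31 + 30 + 31 + 31 + 30 + 31 + 30 + 31 + 31 + 28 + 1 = 1003.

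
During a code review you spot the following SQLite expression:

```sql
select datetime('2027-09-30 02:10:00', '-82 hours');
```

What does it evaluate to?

-82 hours from 2027-09-30 02:10:00 is 2027-09-26 16:10:00 (crosses midnight).

2027-09-26 16:10:00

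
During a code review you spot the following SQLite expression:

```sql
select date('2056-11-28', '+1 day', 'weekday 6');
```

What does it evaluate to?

2056-12-02

Advancing 1 more day within November lands on 2056-11-29.
`weekday 6` advances to the next Saturday; 2056-11-29 is a Wednesday, so it moves forward to 2056-12-02.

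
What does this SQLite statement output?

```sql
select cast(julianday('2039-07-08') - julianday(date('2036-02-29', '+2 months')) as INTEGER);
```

Adding +2 months to 2036-02-29 gives 2036-04-29.
1 day remains in April 2036 after the 29th (30 − 29).
Full months from May 2036 through June 2039 contribute their day counts.
Then 8 days into July 2039.
Total: 1 + 31 + 30 + 31 + 31 + 30 + 31 + 30 + 31 + 31 + 28 + 31 + 30 + 31 + 30 + 31 + 31 + 30 + 31 + 30 + 31 + 31 + 28 + 31 + 30 + 31 + 30 + 31 + 31 + 30 + 31 + 30 + 31 + 31 + 28 + 31 + 30 + 31 + 30 + 8 = 1165.

1165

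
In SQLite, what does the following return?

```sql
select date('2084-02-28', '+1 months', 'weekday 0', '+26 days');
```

Adding +1 month to 2084-02-28 gives 2084-03-28.
`weekday 0` advances to the next Sunday; 2084-03-28 is a Tuesday, so it moves forward to 2084-04-02.
Advancing 26 more days within April lands on 2084-04-28.

2084-04-28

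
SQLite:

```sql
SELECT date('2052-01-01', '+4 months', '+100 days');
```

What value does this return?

2052-08-09

Adding +4 months to 2052-01-01 gives 2052-05-01.
Applying '+100 days' to 2052-05-01: counting 100 days forward gives 2052-08-09.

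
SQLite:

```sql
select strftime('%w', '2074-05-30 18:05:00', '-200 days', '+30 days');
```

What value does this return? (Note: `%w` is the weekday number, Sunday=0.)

1

First apply '-200 days', '+30 days': 2074-05-30 18:05:00 → 2073-12-11 18:05:00.
2073-12-11 is a Monday; with Sunday=0 that is 1.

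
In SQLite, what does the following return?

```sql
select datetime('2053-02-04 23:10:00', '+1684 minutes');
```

1684 minutes = 28h 4m; +1684 minutes from 2053-02-04 23:10:00 is 2053-02-06 03:14:00 (crosses midnight).

2053-02-06 03:14:00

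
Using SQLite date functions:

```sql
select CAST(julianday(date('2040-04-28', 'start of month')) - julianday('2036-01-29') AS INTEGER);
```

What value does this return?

1524

`start of month` rewinds 2040-04-28 to 2040-04-01.
2 days remain in January 2036 after the 29th (31 − 29).
Full months from February 2036 through March 2040 contribute their day counts.
Then 1 day into April 2040.
Total: 2 + 29 + 31 + 30 + 31 + 30 + 31 + 31 + 30 + 31 + 30 + 31 + 31 + 28 + 31 + 30 + 31 + 30 + 31 + 31 + 30 + 31 + 30 + 31 + 31 + 28 + 31 + 30 + 31 + 30 + 31 + 31 + 30 + 31 + 30 + 31 + 31 + 28 + 31 + 30 + 31 + 30 + 31 + 31 + 30 + 31 + 30 + 31 + 31 + 29 + 31 + 1 = 1524.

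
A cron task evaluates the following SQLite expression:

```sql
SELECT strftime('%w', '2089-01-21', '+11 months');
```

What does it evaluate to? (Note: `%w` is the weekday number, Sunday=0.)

First apply '+11 months': 2089-01-21 → 2089-12-21.
2089-12-21 is a Wednesday; with Sunday=0 that is 3.

3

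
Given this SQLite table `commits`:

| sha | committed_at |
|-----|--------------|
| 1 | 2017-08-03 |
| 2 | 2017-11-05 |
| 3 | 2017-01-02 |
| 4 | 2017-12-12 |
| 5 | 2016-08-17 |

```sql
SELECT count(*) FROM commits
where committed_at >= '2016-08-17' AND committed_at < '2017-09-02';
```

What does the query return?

Rows in [2016-08-17, 2017-09-02): 2017-08-03, 2017-01-02, 2016-08-17 → 3 rows.

3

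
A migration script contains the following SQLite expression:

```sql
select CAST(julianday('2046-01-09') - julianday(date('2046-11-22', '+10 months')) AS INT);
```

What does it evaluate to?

-621

Adding +10 months to 2046-11-22 gives 2047-09-22.
22 days remain in January 2046 after the 9th (31 − 9).
Full months from February 2046 through August 2047 contribute their day counts.
Then 22 days into September 2047.
Total: 22 + 28 + 31 + 30 + 31 + 30 + 31 + 31 + 30 + 31 + 30 + 31 + 31 + 28 + 31 + 30 + 31 + 30 + 31 + 31 + 22 = 621.
The subtraction is earlier − later, so the result is −621 → -621.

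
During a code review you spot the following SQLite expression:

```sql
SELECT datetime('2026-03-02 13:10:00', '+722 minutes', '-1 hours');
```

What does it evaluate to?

722 minutes = 12h 2m; +722 minutes from 2026-03-02 13:10:00 is 2026-03-03 01:12:00 (crosses midnight).
-1 hours from 2026-03-03 01:12:00 is 2026-03-03 00:12:00.

2026-03-03 00:12:00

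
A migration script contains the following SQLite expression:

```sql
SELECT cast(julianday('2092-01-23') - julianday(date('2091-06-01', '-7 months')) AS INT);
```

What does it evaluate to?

Adding -7 months to 2091-06-01 gives 2090-11-01.
29 days remain in November 2090 after the 1st (30 − 1).
Full months from December 2090 through December 2091 contribute their day counts.
Then 23 days into January 2092.
Total: 29 + 31 + 31 + 28 + 31 + 30 + 31 + 30 + 31 + 31 + 30 + 31 + 30 + 31 + 23 = 448.

448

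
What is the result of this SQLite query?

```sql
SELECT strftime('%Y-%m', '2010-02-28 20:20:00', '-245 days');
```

First apply '-245 days': 2010-02-28 20:20:00 → 2009-06-28 20:20:00.
`%Y-%m` extracts the year-month: 2009-06.

2009-06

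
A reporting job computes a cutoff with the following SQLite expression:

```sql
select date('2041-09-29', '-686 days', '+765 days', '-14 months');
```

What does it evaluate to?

2040-10-17

Applying '-686 days' to 2041-09-29: counting 686 days back gives 2039-11-13.
Applying '+765 days' to 2039-11-13: counting 765 days forward gives 2041-12-17.
Adding -14 months to 2041-12-17 gives 2040-10-17.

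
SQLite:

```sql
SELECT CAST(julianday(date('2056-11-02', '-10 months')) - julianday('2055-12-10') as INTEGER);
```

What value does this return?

Adding -10 months to 2056-11-02 gives 2056-01-02.
21 days remain in December 2055 after the 10th (31 − 10).
Then 2 days into January 2056.
Total: 21 + 2 = 23.

23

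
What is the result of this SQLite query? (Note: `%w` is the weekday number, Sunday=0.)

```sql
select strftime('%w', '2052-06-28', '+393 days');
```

First apply '+393 days': 2052-06-28 → 2053-07-26.
2053-07-26 is a Saturday; with Sunday=0 that is 6.

6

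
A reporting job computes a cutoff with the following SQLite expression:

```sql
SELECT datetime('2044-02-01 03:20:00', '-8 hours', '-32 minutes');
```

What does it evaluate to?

-8 hours from 2044-02-01 03:20:00 is 2044-01-31 19:20:00 (crosses midnight).
-32 minutes from 2044-01-31 19:20:00 is 2044-01-31 18:48:00.

2044-01-31 18:48:00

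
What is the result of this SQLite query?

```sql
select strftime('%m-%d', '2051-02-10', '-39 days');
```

01-02

First apply '-39 days': 2051-02-10 → 2051-01-02.
`%m-%d` extracts the month-day: 01-02.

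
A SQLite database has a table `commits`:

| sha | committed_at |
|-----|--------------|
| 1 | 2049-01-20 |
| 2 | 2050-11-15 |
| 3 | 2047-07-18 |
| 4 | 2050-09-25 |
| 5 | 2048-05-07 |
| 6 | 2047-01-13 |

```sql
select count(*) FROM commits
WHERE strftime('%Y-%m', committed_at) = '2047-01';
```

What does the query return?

Rows with year-month 2047-01: 2047-01-13 → 1.

1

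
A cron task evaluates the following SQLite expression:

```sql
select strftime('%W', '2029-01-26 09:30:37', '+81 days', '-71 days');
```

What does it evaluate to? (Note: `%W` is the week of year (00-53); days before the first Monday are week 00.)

06

First apply '+81 days', '-71 days': 2029-01-26 09:30:37 → 2029-02-05 09:30:37.
2029-02-05 is a Monday. SQLite's %W counts Mondays since the year started; the result is 06.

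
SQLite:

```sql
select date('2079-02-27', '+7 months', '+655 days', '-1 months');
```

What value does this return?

2081-06-13

Adding +7 months to 2079-02-27 gives 2079-09-27.
Applying '+655 days' to 2079-09-27: counting 655 days forward gives 2081-07-13.
Adding -1 month to 2081-07-13 gives 2081-06-13.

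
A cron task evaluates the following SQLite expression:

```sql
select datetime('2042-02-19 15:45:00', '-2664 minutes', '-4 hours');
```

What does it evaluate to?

2664 minutes = 44h 24m; -2664 minutes from 2042-02-19 15:45:00 is 2042-02-17 19:21:00 (crosses midnight).
-4 hours from 2042-02-17 19:21:00 is 2042-02-17 15:21:00.

2042-02-17 15:21:00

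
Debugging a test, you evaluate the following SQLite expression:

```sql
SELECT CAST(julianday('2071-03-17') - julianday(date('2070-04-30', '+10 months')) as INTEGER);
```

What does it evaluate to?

15

Adding +10 months to 2070-04-30 targets 2071-02-30. February 2071 has only 28 days, so SQLite normalizes the 2-day overflow forward to 2071-03-02.
Both dates are in March 2071: 17 − 2 = 15.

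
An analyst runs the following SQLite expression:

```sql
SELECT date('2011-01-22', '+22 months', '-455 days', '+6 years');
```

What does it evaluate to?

2017-08-25

Adding +22 months to 2011-01-22 gives 2012-11-22.
Applying '-455 days' to 2012-11-22: counting 455 days back gives 2011-08-25.
Adding +6 years to 2011-08-25 gives 2017-08-25.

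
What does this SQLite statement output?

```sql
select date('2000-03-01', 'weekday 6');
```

2000-03-04

`weekday 6` advances to the next Saturday; 2000-03-01 is a Wednesday, so it moves forward to 2000-03-04.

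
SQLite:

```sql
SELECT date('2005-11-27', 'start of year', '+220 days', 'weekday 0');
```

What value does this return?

2005-08-14

`start of year` rewinds 2005-11-27 to 2005-01-01.
Applying '+220 days' to 2005-01-01: counting 220 days forward gives 2005-08-09.
`weekday 0` advances to the next Sunday; 2005-08-09 is a Tuesday, so it moves forward to 2005-08-14.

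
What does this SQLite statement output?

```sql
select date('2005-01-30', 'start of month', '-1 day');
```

`start of month` rewinds 2005-01-30 to 2005-01-01.
Going back 1 day from 2005-01-01 reaches 2004-12-31 (last day of December, 31 days).

2004-12-31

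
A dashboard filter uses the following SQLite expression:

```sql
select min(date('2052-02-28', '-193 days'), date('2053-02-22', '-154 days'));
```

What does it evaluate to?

2051-08-19

date('2052-02-28', '-193 days') → 2051-08-19.
date('2053-02-22', '-154 days') → 2052-09-21.
Earlier of the two is 2051-08-19.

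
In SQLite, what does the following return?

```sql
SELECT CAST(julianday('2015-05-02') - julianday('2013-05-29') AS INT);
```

2 days remain in May 2013 after the 29th (31 − 29).
Full months from June 2013 through April 2015 contribute their day counts.
Then 2 days into May 2015.
Total: 2 + 30 + 31 + 31 + 30 + 31 + 30 + 31 + 31 + 28 + 31 + 30 + 31 + 30 + 31 + 31 + 30 + 31 + 30 + 31 + 31 + 28 + 31 + 30 + 2 = 703.

703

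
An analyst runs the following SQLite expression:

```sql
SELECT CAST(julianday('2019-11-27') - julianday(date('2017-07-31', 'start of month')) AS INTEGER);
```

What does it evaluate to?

`start of month` rewinds 2017-07-31 to 2017-07-01.
30 days remain in July 2017 after the 1st (31 − 1).
Full months from August 2017 through October 2019 contribute their day counts.
Then 27 days into November 2019.
Total: 30 + 31 + 30 + 31 + 30 + 31 + 31 + 28 + 31 + 30 + 31 + 30 + 31 + 31 + 30 + 31 + 30 + 31 + 31 + 28 + 31 + 30 + 31 + 30 + 31 + 31 + 30 + 31 + 27 = 879.

879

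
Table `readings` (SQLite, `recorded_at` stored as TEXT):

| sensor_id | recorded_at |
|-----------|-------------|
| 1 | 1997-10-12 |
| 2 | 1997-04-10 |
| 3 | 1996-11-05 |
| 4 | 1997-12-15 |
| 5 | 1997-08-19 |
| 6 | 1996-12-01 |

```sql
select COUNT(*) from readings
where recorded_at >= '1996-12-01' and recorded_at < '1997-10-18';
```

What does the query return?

Rows in [1996-12-01, 1997-10-18): 1997-10-12, 1997-04-10, 1997-08-19, 1996-12-01 → 4 rows.

4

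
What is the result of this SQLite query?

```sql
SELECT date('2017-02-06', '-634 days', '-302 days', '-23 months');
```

2012-08-16

Applying '-634 days' to 2017-02-06: counting 634 days back gives 2015-05-14.
Applying '-302 days' to 2015-05-14: counting 302 days back gives 2014-07-16.
Adding -23 months to 2014-07-16 gives 2012-08-16.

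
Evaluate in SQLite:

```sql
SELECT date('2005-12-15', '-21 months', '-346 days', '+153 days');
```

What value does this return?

Adding -21 months to 2005-12-15 gives 2004-03-15.
Applying '-346 days' to 2004-03-15: counting 346 days back gives 2003-04-04.
Applying '+153 days' to 2003-04-04: counting 153 days forward gives 2003-09-04.

2003-09-04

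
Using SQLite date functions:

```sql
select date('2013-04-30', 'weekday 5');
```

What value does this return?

`weekday 5` advances to the next Friday; 2013-04-30 is a Tuesday, so it moves forward to 2013-05-03.

2013-05-03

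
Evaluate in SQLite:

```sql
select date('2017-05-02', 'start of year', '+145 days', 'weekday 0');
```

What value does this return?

2017-05-28

`start of year` rewinds 2017-05-02 to 2017-01-01.
Applying '+145 days' to 2017-01-01: counting 145 days forward gives 2017-05-26.
`weekday 0` advances to the next Sunday; 2017-05-26 is a Friday, so it moves forward to 2017-05-28.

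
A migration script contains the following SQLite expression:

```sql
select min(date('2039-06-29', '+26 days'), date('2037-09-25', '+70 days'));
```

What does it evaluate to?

2037-12-04

date('2039-06-29', '+26 days') → 2039-07-25.
date('2037-09-25', '+70 days') → 2037-12-04.
Earlier of the two is 2037-12-04.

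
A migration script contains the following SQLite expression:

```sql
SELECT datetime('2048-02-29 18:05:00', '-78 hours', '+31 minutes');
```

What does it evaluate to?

2048-02-26 12:36:00

-78 hours from 2048-02-29 18:05:00 is 2048-02-26 12:05:00 (crosses midnight).
+31 minutes from 2048-02-26 12:05:00 is 2048-02-26 12:36:00.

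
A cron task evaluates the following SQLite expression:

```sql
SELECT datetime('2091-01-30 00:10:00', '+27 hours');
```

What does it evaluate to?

2091-01-31 03:10:00

+27 hours from 2091-01-30 00:10:00 is 2091-01-31 03:10:00 (crosses midnight).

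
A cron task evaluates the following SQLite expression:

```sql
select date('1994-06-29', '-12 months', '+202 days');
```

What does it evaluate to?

1994-01-17

Adding -12 months to 1994-06-29 gives 1993-06-29.
Applying '+202 days' to 1993-06-29: counting 202 days forward gives 1994-01-17.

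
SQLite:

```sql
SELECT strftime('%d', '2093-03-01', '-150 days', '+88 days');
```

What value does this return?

29

First apply '-150 days', '+88 days': 2093-03-01 → 2092-12-29.
`%d` extracts the 2-digit day of month: 29.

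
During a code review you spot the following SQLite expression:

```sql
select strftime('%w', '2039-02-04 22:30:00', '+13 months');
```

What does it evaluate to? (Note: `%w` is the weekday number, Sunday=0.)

First apply '+13 months': 2039-02-04 22:30:00 → 2040-03-04 22:30:00.
2040-03-04 is a Sunday; with Sunday=0 that is 0.

0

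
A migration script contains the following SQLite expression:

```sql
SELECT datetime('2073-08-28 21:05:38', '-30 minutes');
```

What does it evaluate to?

2073-08-28 20:35:38

-30 minutes from 2073-08-28 21:05:38 is 2073-08-28 20:35:38.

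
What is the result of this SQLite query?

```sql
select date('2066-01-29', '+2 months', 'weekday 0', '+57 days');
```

Adding +2 months to 2066-01-29 gives 2066-03-29.
`weekday 0` advances to the next Sunday; 2066-03-29 is a Monday, so it moves forward to 2066-04-04.
Applying '+57 days' to 2066-04-04: counting 57 days forward gives 2066-05-31.

2066-05-31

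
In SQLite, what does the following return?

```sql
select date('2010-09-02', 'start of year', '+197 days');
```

2010-07-17

`start of year` rewinds 2010-09-02 to 2010-01-01.
Applying '+197 days' to 2010-01-01: counting 197 days forward gives 2010-07-17.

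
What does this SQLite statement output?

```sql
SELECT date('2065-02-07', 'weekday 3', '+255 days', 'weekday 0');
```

`weekday 3` advances to the next Wednesday; 2065-02-07 is a Saturday, so it moves forward to 2065-02-11.
Applying '+255 days' to 2065-02-11: counting 255 days forward gives 2065-10-24.
`weekday 0` advances to the next Sunday; 2065-10-24 is a Saturday, so it moves forward to 2065-10-25.

2065-10-25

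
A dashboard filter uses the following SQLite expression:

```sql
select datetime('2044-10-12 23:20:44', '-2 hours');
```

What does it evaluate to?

2044-10-12 21:20:44

-2 hours from 2044-10-12 23:20:44 is 2044-10-12 21:20:44.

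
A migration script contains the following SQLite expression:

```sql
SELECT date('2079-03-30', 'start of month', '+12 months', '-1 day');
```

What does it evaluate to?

2080-02-29

`start of month` rewinds 2079-03-30 to 2079-03-01.
Adding +12 months to 2079-03-01 gives 2080-03-01.
Going back 1 day from 2080-03-01 reaches 2080-02-29 (last day of February, 29 days).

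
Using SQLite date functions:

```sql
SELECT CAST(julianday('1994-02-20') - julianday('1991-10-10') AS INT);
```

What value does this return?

21 days remain in October 1991 after the 10th (31 − 10).
Full months from November 1991 through January 1994 contribute their day counts.
Then 20 days into February 1994.
Total: 21 + 30 + 31 + 31 + 29 + 31 + 30 + 31 + 30 + 31 + 31 + 30 + 31 + 30 + 31 + 31 + 28 + 31 + 30 + 31 + 30 + 31 + 31 + 30 + 31 + 30 + 31 + 31 + 20 = 864.

864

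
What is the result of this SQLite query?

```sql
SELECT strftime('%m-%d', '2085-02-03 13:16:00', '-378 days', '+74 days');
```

First apply '-378 days', '+74 days': 2085-02-03 13:16:00 → 2084-04-05 13:16:00.
`%m-%d` extracts the month-day: 04-05.

04-05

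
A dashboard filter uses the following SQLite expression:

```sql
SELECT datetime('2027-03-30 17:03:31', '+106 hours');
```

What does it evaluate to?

2027-04-04 03:03:31

+106 hours from 2027-03-30 17:03:31 is 2027-04-04 03:03:31 (crosses midnight).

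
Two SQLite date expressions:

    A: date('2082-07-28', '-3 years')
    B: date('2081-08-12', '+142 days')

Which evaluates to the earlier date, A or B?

A

A = 2079-07-28.
B = 2082-01-01.
A is earlier.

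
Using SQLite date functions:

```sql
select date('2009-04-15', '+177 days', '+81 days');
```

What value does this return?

2009-12-29

Applying '+177 days' to 2009-04-15: counting 177 days forward gives 2009-10-09.
Applying '+81 days' to 2009-10-09: counting 81 days forward gives 2009-12-29.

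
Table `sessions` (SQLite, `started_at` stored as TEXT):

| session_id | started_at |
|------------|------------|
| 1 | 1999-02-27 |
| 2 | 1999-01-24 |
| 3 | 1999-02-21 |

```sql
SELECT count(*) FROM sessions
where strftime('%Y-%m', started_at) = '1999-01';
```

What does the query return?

Rows with year-month 1999-01: 1999-01-24 → 1.

1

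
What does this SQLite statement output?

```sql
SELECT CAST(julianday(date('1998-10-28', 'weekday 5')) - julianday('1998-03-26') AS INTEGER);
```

218

`weekday 5` advances to the next Friday; 1998-10-28 is a Wednesday, so it moves forward to 1998-10-30.
5 days remain in March 1998 after the 26th (31 − 26).
Full months from April 1998 through September 1998 contribute their day counts.
Then 30 days into October 1998.
Total: 5 + 30 + 31 + 30 + 31 + 31 + 30 + 30 = 218.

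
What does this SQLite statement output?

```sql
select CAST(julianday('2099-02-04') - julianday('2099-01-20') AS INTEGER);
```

15

11 days remain in January 2099 after the 20th (31 − 20).
Then 4 days into February 2099.
Total: 11 + 4 = 15.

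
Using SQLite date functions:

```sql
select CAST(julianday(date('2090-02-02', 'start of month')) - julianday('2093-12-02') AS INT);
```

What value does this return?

`start of month` rewinds 2090-02-02 to 2090-02-01.
27 days remain in February 2090 after the 1st (28 − 1).
Full months from March 2090 through November 2093 contribute their day counts.
Then 2 days into December 2093.
Total: 27 + 31 + 30 + 31 + 30 + 31 + 31 + 30 + 31 + 30 + 31 + 31 + 28 + 31 + 30 + 31 + 30 + 31 + 31 + 30 + 31 + 30 + 31 + 31 + 29 + 31 + 30 + 31 + 30 + 31 + 31 + 30 + 31 + 30 + 31 + 31 + 28 + 31 + 30 + 31 + 30 + 31 + 31 + 30 + 31 + 30 + 2 = 1400.
The subtraction is earlier − later, so the result is −1400 → -1400.

-1400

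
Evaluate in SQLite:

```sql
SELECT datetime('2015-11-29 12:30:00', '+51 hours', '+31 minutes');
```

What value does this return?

+51 hours from 2015-11-29 12:30:00 is 2015-12-01 15:30:00 (crosses midnight).
+31 minutes from 2015-12-01 15:30:00 is 2015-12-01 16:01:00.

2015-12-01 16:01:00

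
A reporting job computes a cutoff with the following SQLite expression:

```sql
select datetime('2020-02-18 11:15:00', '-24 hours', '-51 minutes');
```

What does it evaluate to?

2020-02-17 10:24:00

-24 hours from 2020-02-18 11:15:00 is 2020-02-17 11:15:00 (crosses midnight).
-51 minutes from 2020-02-17 11:15:00 is 2020-02-17 10:24:00.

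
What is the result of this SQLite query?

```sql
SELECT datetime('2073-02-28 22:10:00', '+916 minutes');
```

2073-03-01 13:26:00

916 minutes = 15h 16m; +916 minutes from 2073-02-28 22:10:00 is 2073-03-01 13:26:00 (crosses midnight).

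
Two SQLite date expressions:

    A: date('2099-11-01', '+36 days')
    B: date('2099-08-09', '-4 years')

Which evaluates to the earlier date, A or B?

A = 2099-12-07.
B = 2095-08-09.
B is earlier.

B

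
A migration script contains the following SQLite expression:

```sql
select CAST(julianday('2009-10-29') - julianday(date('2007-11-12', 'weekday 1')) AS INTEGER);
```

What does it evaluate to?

`weekday 1` advances to the next Monday; 2007-11-12 is already a Monday, so it stays at 2007-11-12.
18 days remain in November 2007 after the 12th (30 − 12).
Full months from December 2007 through September 2009 contribute their day counts.
Then 29 days into October 2009.
Total: 18 + 31 + 31 + 29 + 31 + 30 + 31 + 30 + 31 + 31 + 30 + 31 + 30 + 31 + 31 + 28 + 31 + 30 + 31 + 30 + 31 + 31 + 30 + 29 = 717.

717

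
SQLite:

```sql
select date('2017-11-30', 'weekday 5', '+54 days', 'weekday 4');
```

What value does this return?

`weekday 5` advances to the next Friday; 2017-11-30 is a Thursday, so it moves forward to 2017-12-01.
Applying '+54 days' to 2017-12-01: counting 54 days forward gives 2018-01-24.
`weekday 4` advances to the next Thursday; 2018-01-24 is a Wednesday, so it moves forward to 2018-01-25.

2018-01-25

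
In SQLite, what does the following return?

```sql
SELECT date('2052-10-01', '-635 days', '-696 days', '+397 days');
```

2050-03-12

Applying '-635 days' to 2052-10-01: counting 635 days back gives 2051-01-05.
Applying '-696 days' to 2051-01-05: counting 696 days back gives 2049-02-08.
Applying '+397 days' to 2049-02-08: counting 397 days forward gives 2050-03-12.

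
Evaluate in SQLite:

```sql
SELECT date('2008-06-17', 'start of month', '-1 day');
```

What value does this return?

`start of month` rewinds 2008-06-17 to 2008-06-01.
Going back 1 day from 2008-06-01 reaches 2008-05-31 (last day of May, 31 days).

2008-05-31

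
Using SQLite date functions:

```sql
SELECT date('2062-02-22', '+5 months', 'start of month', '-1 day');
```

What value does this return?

Adding +5 months to 2062-02-22 gives 2062-07-22.
`start of month` rewinds 2062-07-22 to 2062-07-01.
Going back 1 day from 2062-07-01 reaches 2062-06-30 (last day of June, 30 days).

2062-06-30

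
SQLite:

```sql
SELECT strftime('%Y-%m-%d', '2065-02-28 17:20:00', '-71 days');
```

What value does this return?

2064-12-19

First apply '-71 days': 2065-02-28 17:20:00 → 2064-12-19 17:20:00.
`%Y-%m-%d` extracts the ISO date: 2064-12-19.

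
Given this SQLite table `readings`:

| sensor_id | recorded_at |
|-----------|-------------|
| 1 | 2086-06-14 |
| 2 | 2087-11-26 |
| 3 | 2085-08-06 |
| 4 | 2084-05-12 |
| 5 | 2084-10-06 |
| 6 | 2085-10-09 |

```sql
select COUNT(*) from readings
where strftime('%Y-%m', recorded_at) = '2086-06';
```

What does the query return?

1

Rows with year-month 2086-06: 2086-06-14 → 1.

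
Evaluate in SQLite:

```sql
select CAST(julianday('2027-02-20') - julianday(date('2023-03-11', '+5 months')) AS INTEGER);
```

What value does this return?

1289

Adding +5 months to 2023-03-11 gives 2023-08-11.
20 days remain in August 2023 after the 11th (31 − 11).
Full months from September 2023 through January 2027 contribute their day counts.
Then 20 days into February 2027.
Total: 20 + 30 + 31 + 30 + 31 + 31 + 29 + 31 + 30 + 31 + 30 + 31 + 31 + 30 + 31 + 30 + 31 + 31 + 28 + 31 + 30 + 31 + 30 + 31 + 31 + 30 + 31 + 30 + 31 + 31 + 28 + 31 + 30 + 31 + 30 + 31 + 31 + 30 + 31 + 30 + 31 + 31 + 20 = 1289.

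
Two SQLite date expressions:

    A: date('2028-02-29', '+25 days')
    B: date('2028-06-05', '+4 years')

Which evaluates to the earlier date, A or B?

A

A = 2028-03-25.
B = 2032-06-05.
A is earlier.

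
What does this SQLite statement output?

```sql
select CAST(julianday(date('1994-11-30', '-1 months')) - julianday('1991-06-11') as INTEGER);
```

Adding -1 month to 1994-11-30 gives 1994-10-30.
19 days remain in June 1991 after the 11th (30 − 11).
Full months from July 1991 through September 1994 contribute their day counts.
Then 30 days into October 1994.
Total: 19 + 31 + 31 + 30 + 31 + 30 + 31 + 31 + 29 + 31 + 30 + 31 + 30 + 31 + 31 + 30 + 31 + 30 + 31 + 31 + 28 + 31 + 30 + 31 + 30 + 31 + 31 + 30 + 31 + 30 + 31 + 31 + 28 + 31 + 30 + 31 + 30 + 31 + 31 + 30 + 30 = 1237.

1237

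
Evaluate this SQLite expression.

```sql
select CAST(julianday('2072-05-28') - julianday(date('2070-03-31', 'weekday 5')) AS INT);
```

`weekday 5` advances to the next Friday; 2070-03-31 is a Monday, so it moves forward to 2070-04-04.
26 days remain in April 2070 after the 4th (30 − 4).
Full months from May 2070 through April 2072 contribute their day counts.
Then 28 days into May 2072.
Total: 26 + 31 + 30 + 31 + 31 + 30 + 31 + 30 + 31 + 31 + 28 + 31 + 30 + 31 + 30 + 31 + 31 + 30 + 31 + 30 + 31 + 31 + 29 + 31 + 30 + 28 = 785.

785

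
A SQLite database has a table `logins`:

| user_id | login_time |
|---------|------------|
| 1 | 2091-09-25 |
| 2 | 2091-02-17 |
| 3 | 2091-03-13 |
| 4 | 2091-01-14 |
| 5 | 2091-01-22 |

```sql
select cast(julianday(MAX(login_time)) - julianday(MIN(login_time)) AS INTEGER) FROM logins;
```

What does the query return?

254

MIN = 2091-01-14, MAX = 2091-09-25.
17 days remain in January 2091 after the 14th (31 − 14).
Full months from February 2091 through August 2091 contribute their day counts.
Then 25 days into September 2091.
Total: 17 + 28 + 31 + 30 + 31 + 30 + 31 + 31 + 25 = 254.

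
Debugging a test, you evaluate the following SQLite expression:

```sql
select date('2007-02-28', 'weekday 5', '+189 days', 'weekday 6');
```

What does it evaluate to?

2007-09-08

`weekday 5` advances to the next Friday; 2007-02-28 is a Wednesday, so it moves forward to 2007-03-02.
Applying '+189 days' to 2007-03-02: counting 189 days forward gives 2007-09-07.
`weekday 6` advances to the next Saturday; 2007-09-07 is a Friday, so it moves forward to 2007-09-08.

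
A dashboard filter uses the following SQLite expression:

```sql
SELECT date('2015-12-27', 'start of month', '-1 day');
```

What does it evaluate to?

2015-11-30

`start of month` rewinds 2015-12-27 to 2015-12-01.
Going back 1 day from 2015-12-01 reaches 2015-11-30 (last day of November, 30 days).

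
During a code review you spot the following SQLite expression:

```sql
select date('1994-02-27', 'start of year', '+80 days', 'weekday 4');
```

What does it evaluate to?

1994-03-24

`start of year` rewinds 1994-02-27 to 1994-01-01.
Applying '+80 days' to 1994-01-01: counting 80 days forward gives 1994-03-22.
`weekday 4` advances to the next Thursday; 1994-03-22 is a Tuesday, so it moves forward to 1994-03-24.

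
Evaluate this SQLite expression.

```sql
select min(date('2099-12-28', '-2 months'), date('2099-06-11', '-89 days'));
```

2099-03-14

date('2099-12-28', '-2 months') → 2099-10-28.
date('2099-06-11', '-89 days') → 2099-03-14.
Earlier of the two is 2099-03-14.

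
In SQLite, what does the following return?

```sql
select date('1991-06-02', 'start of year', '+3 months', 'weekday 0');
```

1991-04-07

`start of year` rewinds 1991-06-02 to 1991-01-01.
Adding +3 months to 1991-01-01 gives 1991-04-01.
`weekday 0` advances to the next Sunday; 1991-04-01 is a Monday, so it moves forward to 1991-04-07.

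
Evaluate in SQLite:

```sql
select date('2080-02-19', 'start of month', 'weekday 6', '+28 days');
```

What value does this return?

2080-03-02

`start of month` rewinds 2080-02-19 to 2080-02-01.
`weekday 6` advances to the next Saturday; 2080-02-01 is a Thursday, so it moves forward to 2080-02-03.
February 2080 has 29 days; 26 remain after the 3rd, so 27 days reach 2080-03-01.
Advancing 1 more day within March lands on 2080-03-02.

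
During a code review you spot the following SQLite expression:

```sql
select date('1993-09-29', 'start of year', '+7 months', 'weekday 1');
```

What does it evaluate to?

`start of year` rewinds 1993-09-29 to 1993-01-01.
Adding +7 months to 1993-01-01 gives 1993-08-01.
`weekday 1` advances to the next Monday; 1993-08-01 is a Sunday, so it moves forward to 1993-08-02.

1993-08-02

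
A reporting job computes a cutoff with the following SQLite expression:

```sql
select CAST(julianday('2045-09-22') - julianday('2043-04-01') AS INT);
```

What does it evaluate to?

29 days remain in April 2043 after the 1st (30 − 1).
Full months from May 2043 through August 2045 contribute their day counts.
Then 22 days into September 2045.
Total: 29 + 31 + 30 + 31 + 31 + 30 + 31 + 30 + 31 + 31 + 29 + 31 + 30 + 31 + 30 + 31 + 31 + 30 + 31 + 30 + 31 + 31 + 28 + 31 + 30 + 31 + 30 + 31 + 31 + 22 = 905.

905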